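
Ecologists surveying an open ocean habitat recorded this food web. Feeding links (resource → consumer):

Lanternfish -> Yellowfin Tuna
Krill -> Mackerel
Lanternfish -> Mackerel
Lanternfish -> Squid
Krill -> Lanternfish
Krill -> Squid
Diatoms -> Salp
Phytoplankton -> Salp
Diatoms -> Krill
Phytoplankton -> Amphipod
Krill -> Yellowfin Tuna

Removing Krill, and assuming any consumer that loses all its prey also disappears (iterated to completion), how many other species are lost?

Remove Krill.
Round 1: Lanternfish (all prey gone) → extinct.
Round 2: Squid (all prey gone), Yellowfin Tuna (all prey gone), Mackerel (all prey gone) → extinct.
No further losses. Total secondary extinctions: 4.

4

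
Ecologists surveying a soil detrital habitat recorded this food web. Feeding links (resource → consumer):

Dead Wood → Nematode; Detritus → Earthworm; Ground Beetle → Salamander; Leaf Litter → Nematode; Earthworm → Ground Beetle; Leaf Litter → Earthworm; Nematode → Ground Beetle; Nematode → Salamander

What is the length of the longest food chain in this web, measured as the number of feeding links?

One longest chain: Dead Wood → Nematode → Ground Beetle → Salamander.
It has 4 species and 3 links.

3 links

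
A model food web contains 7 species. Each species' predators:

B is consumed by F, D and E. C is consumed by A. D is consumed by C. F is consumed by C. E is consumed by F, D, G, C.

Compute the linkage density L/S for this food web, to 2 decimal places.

There are L = 10 links among S = 7 species.
L/S = 10/7 = 1.4286 ≈ 1.43.

L/S = 1.43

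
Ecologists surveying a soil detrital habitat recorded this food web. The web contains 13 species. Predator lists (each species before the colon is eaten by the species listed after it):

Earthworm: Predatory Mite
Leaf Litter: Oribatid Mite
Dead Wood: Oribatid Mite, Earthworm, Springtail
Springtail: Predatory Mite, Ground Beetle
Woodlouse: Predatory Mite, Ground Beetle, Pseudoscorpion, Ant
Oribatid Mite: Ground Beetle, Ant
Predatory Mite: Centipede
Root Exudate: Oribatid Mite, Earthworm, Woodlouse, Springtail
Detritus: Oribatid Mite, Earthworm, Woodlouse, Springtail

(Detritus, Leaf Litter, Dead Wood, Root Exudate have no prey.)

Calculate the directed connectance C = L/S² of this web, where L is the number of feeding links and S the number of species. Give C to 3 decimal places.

C = 0.130

The web has S = 13 species and L = 22 feeding links.
C = L / S² = 22 / 169 = 0.1302 ≈ 0.130.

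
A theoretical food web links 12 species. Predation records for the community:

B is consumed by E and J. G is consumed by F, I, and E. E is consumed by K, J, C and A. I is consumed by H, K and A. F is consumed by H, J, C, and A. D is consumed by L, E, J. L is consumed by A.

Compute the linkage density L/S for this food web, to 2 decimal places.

There are L = 20 links among S = 12 species.
L/S = 20/12 = 1.6667 ≈ 1.67.

L/S = 1.67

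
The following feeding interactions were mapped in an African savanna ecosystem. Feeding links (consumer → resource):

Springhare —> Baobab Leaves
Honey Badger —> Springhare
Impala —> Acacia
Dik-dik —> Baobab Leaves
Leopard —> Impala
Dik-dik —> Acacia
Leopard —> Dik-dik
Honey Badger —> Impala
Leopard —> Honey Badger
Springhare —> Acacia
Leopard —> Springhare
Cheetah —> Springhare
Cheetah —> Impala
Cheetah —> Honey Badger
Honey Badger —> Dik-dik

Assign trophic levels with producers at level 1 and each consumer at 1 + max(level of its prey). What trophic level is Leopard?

Trophic level 4

Acacia is a producer → level 1.
Impala eats Acacia → level 2.
Honey Badger eats Impala (level 2); other prey at levels: Springhare 2, Dik-dik 2 → level 3.
Leopard eats Honey Badger (level 3); other prey at levels: Impala 2, Springhare 2, Dik-dik 2 → level 4.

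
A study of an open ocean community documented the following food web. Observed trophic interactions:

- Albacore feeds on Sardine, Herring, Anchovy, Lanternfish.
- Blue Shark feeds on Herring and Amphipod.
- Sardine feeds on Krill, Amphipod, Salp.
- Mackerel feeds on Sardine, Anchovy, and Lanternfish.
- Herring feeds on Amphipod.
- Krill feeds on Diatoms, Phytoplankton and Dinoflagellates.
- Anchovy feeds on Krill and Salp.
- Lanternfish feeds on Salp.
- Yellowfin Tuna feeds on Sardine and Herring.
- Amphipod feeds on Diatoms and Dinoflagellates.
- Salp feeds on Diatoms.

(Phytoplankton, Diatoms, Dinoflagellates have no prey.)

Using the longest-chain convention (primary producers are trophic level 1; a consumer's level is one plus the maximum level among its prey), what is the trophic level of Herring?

Diatoms is a producer → level 1.
Amphipod eats Diatoms (level 1); other prey at levels: Dinoflagellates 1 → level 2.
Herring eats Amphipod → level 3.

Trophic level 3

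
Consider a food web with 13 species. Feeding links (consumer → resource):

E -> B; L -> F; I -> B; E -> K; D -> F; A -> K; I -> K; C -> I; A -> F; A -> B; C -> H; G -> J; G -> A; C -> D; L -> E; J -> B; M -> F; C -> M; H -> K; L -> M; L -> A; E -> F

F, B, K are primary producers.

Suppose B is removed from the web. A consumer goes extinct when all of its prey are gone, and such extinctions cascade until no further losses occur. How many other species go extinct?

Remove B.
Round 1: J (all prey gone) → extinct.
No further losses. Total secondary extinctions: 1.

1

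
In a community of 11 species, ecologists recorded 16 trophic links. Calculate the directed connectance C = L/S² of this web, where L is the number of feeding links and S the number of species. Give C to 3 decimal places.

C = 0.132

The web has S = 11 species and L = 16 feeding links.
C = L / S² = 16 / 121 = 0.1322 ≈ 0.132.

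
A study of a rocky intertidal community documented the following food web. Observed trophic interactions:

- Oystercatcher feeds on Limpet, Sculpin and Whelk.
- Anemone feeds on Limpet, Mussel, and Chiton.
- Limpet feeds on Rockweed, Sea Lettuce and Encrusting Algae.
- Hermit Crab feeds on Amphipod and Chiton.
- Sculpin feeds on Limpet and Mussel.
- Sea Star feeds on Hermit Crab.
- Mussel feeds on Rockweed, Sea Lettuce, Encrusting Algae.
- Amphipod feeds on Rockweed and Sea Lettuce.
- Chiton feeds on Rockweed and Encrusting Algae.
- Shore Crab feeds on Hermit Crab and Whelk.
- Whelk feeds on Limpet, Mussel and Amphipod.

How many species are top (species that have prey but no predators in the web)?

4

Top species (has prey, but nothing eats it): Anemone, Sea Star, Shore Crab, Oystercatcher.
Count: 4.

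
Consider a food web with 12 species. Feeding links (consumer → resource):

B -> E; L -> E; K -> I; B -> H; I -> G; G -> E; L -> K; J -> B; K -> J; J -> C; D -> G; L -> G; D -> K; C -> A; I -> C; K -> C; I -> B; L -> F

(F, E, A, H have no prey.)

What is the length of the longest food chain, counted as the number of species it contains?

One longest chain: A → C → I → K → D.
It has 5 species and 4 links.

5 species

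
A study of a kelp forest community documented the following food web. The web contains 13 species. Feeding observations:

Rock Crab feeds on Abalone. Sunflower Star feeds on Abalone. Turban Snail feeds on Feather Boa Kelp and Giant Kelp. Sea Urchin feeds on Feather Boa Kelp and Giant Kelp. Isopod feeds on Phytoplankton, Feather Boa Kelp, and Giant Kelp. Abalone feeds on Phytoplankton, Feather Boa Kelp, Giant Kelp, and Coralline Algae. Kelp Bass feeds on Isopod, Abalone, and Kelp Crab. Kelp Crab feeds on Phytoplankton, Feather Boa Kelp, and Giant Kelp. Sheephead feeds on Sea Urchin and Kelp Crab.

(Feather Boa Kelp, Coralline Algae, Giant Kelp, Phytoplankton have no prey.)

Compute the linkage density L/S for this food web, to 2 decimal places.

There are L = 21 links among S = 13 species.
L/S = 21/13 = 1.6154 ≈ 1.62.

L/S = 1.62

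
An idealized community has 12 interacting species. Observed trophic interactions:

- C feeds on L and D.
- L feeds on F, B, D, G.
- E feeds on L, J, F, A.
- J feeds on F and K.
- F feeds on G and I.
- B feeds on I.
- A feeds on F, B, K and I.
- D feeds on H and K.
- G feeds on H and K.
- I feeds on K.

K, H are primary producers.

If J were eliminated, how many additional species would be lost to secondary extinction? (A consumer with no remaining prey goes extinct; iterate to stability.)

0

Remove J.
Every predator of it retains at least one other prey: E still has F, L, A.
No consumer loses all prey, so no secondary extinctions occur.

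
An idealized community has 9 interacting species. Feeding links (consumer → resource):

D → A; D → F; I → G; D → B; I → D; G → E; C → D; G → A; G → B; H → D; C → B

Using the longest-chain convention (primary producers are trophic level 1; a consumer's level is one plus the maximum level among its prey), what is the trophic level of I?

B is a producer → level 1.
G eats B (level 1); other prey at levels: E 1, A 1 → level 2.
I eats G (level 2); other prey at levels: D 2 → level 3.

Trophic level 3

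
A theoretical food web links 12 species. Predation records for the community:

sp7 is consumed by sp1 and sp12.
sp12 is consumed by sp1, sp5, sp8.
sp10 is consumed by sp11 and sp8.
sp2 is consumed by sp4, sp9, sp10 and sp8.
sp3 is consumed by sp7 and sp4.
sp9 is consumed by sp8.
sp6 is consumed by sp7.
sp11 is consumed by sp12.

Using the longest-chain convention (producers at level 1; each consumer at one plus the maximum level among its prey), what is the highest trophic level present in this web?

5

Producers (level 1): sp2, sp6, sp3.
sp2 → sp10 → sp11 → sp12 → sp8 gives sp8 level 5.
No species has a prey at level 5, so no species reaches level 6.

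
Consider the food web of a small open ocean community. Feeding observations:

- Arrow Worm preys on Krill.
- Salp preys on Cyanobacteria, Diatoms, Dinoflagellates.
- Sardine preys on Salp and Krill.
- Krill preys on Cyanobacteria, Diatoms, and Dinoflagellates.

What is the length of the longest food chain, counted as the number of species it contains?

3 species

One longest chain: Dinoflagellates → Salp → Sardine.
It has 3 species and 2 links.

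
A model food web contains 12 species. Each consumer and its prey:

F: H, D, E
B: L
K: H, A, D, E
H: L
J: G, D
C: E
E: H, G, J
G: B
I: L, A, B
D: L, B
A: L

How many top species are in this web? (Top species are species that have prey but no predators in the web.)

Top species (has prey, but nothing eats it): I, C, K, F.
Count: 4.

4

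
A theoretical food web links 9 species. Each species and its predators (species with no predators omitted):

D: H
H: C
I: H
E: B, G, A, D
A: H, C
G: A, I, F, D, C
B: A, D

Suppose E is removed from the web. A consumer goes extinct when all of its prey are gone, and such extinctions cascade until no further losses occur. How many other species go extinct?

8

Remove E.
Round 1: B (all prey gone), G (all prey gone) → extinct.
Round 2: A (all prey gone), I (all prey gone), F (all prey gone), D (all prey gone) → extinct.
Round 3: H (all prey gone) → extinct.
Round 4: C (all prey gone) → extinct.
No further losses. Total secondary extinctions: 8.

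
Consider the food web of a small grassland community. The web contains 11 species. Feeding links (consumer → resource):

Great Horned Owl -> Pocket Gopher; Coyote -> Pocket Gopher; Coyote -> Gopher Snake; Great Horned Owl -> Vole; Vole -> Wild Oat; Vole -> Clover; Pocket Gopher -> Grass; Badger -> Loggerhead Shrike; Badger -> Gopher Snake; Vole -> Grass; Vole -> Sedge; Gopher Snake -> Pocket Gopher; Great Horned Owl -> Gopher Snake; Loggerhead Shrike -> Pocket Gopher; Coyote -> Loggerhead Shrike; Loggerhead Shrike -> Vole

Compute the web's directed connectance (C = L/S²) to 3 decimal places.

C = 0.132

The web has S = 11 species and L = 16 feeding links.
C = L / S² = 16 / 121 = 0.1322 ≈ 0.132.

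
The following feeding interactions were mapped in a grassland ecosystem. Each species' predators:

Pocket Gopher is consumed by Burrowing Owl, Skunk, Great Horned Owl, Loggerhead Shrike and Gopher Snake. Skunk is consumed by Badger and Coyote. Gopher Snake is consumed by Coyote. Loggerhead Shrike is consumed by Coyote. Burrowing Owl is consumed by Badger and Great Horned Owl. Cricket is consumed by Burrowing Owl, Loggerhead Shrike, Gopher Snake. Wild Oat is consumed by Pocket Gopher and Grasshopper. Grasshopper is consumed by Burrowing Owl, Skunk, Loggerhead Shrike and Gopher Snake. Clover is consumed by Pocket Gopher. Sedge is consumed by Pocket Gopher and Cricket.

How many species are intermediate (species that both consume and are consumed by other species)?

Intermediate species (has both prey and predators): Pocket Gopher, Cricket, Grasshopper, Loggerhead Shrike, Skunk, Gopher Snake, Burrowing Owl.
Count: 7.

7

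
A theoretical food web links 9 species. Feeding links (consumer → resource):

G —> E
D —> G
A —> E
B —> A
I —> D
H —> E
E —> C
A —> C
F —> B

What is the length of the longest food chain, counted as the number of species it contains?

5 species

One longest chain: C → E → G → D → I.
It has 5 species and 4 links.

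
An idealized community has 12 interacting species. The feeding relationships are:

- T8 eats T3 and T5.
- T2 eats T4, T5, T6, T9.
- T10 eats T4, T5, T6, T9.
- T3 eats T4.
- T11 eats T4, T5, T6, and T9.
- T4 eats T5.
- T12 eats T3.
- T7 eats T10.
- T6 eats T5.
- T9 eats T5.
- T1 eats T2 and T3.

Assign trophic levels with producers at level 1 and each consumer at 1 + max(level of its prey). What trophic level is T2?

T5 is a producer → level 1.
T4 eats T5 → level 2.
T2 eats T4 (level 2); other prey at levels: T5 1, T9 2, T6 2 → level 3.

Trophic level 3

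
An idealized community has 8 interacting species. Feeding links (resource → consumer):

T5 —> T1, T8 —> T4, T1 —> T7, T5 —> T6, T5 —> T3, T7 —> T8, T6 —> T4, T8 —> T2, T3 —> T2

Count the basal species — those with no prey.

Basal species (no prey listed): T5.
Count: 1.

1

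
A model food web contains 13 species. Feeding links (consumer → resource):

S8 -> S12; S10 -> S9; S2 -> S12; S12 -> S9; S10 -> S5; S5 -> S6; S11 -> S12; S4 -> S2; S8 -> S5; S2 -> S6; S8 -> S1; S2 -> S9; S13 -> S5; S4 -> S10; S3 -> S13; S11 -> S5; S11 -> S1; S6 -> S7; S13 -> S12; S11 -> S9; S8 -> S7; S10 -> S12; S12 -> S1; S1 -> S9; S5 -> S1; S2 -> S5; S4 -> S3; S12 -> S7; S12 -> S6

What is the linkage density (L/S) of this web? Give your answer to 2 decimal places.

There are L = 29 links among S = 13 species.
L/S = 29/13 = 2.2308 ≈ 2.23.

L/S = 2.23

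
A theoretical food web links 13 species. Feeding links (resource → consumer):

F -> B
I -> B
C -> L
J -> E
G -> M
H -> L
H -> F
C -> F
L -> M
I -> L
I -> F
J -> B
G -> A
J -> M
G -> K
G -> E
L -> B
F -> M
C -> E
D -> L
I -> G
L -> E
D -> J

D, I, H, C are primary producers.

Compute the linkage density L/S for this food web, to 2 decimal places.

There are L = 23 links among S = 13 species.
L/S = 23/13 = 1.7692 ≈ 1.77.

L/S = 1.77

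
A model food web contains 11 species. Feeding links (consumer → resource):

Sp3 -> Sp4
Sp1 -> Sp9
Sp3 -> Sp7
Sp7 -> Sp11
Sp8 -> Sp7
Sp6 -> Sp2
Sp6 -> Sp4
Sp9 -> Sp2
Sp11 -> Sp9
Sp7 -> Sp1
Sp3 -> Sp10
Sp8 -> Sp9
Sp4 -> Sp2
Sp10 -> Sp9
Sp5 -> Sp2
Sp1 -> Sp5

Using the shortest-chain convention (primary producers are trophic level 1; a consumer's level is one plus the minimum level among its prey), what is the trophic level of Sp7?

Trophic level 4

Sp2 is a producer → level 1.
Sp5 eats Sp2 → level 2.
Sp1 eats Sp5 → level 3.
Sp7 eats Sp1 → level 4.
No prey of Sp7 is below level 3, so 4 is the minimum.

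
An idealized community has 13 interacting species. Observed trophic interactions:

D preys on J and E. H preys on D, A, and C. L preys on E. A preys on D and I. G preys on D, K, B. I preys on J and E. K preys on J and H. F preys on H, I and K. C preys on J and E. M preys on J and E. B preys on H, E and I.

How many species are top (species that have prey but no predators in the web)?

Top species (has prey, but nothing eats it): M, L, G, F.
Count: 4.

4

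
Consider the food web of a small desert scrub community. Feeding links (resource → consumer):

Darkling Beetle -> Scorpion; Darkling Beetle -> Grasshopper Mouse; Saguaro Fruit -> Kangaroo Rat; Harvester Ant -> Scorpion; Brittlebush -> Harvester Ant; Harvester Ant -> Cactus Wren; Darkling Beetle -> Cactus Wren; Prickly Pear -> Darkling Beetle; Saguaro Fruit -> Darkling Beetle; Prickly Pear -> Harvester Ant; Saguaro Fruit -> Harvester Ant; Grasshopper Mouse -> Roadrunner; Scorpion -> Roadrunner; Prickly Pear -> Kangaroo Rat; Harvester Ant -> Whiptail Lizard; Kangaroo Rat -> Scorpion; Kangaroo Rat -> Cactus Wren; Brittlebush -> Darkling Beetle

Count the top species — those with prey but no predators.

Top species (has prey, but nothing eats it): Cactus Wren, Whiptail Lizard, Roadrunner.
Count: 3.

3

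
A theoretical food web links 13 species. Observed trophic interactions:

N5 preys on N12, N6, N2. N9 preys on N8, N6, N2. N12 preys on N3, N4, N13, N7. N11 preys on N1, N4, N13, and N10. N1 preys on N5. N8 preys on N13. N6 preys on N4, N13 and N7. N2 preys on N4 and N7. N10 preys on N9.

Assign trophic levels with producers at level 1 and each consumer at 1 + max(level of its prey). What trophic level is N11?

Trophic level 5

N4 is a producer → level 1.
N2 eats N4 (level 1); other prey at levels: N7 1 → level 2.
N5 eats N2 (level 2); other prey at levels: N12 2, N6 2 → level 3.
N1 eats N5 → level 4.
N11 eats N1 (level 4); other prey at levels: N4 1, N13 1, N10 4 → level 5.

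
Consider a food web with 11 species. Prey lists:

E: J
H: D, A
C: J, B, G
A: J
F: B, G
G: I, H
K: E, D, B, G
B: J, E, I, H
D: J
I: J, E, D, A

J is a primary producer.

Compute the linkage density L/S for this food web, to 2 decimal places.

There are L = 24 links among S = 11 species.
L/S = 24/11 = 2.1818 ≈ 2.18.

L/S = 2.18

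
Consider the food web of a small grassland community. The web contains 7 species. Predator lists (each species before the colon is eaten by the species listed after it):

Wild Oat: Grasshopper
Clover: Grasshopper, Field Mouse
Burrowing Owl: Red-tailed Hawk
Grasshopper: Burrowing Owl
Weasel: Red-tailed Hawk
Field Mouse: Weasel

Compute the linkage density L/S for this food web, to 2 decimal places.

L/S = 1.00

There are L = 7 links among S = 7 species.
L/S = 7/7 = 1.0000 ≈ 1.00.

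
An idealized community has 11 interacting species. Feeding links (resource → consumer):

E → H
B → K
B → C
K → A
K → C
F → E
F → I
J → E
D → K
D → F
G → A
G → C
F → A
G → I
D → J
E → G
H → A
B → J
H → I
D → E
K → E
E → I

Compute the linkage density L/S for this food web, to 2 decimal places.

L/S = 2.00

There are L = 22 links among S = 11 species.
L/S = 22/11 = 2.0000 ≈ 2.00.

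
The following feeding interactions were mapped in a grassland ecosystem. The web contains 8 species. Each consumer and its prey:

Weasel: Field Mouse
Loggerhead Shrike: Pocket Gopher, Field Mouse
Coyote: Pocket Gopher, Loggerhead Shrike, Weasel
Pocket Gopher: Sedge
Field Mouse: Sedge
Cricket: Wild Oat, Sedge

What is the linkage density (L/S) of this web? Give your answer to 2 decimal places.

L/S = 1.25

There are L = 10 links among S = 8 species.
L/S = 10/8 = 1.2500 ≈ 1.25.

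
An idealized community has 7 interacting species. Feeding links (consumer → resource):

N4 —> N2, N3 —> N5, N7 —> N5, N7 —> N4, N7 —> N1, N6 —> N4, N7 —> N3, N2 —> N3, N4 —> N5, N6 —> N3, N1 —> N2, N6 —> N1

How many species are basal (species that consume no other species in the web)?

Basal species (no prey listed): N5.
Count: 1.

1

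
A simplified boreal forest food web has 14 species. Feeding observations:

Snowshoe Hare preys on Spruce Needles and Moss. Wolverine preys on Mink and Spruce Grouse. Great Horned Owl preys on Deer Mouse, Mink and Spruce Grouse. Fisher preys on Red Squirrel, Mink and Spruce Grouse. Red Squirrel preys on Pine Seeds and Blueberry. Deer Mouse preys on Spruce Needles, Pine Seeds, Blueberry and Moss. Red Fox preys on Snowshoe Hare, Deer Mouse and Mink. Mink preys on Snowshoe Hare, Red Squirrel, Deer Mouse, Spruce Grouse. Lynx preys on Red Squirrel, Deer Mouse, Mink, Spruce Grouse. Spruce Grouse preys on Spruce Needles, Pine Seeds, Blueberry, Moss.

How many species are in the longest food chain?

One longest chain: Pine Seeds → Red Squirrel → Mink → Red Fox.
It has 4 species and 3 links.

4 species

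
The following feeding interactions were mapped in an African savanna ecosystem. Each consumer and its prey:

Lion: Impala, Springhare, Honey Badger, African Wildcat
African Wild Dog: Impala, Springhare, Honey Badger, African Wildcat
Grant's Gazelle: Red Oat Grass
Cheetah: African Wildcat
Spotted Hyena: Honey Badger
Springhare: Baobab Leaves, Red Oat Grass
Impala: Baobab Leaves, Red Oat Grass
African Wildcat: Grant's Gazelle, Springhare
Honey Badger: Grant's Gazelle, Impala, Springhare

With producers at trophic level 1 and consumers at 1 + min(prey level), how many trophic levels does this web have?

Producers (level 1): Baobab Leaves, Red Oat Grass.
Following each consumer down to its lowest-level prey: Red Oat Grass → Grant's Gazelle → African Wildcat → Cheetah (levels 1 through 4).
All prey of Cheetah (African Wildcat 3) are at level 3 or above, so Cheetah is at level 1 + 3 = 4.
Every consumer has at least one prey at level 3 or below, so none exceeds level 4.

4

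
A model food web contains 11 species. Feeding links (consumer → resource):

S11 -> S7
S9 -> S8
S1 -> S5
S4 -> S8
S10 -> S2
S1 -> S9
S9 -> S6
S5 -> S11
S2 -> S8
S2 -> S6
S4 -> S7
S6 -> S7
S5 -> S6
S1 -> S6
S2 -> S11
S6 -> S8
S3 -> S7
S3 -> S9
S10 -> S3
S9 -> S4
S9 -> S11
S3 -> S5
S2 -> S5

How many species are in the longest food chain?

5 species

One longest chain: S8 → S6 → S5 → S2 → S10.
It has 5 species and 4 links.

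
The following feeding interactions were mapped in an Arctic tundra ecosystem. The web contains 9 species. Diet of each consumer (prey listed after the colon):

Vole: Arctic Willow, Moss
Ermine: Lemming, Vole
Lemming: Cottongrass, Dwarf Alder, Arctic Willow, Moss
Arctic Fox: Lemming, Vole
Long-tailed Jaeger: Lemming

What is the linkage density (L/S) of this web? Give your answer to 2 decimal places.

There are L = 11 links among S = 9 species.
L/S = 11/9 = 1.2222 ≈ 1.22.

L/S = 1.22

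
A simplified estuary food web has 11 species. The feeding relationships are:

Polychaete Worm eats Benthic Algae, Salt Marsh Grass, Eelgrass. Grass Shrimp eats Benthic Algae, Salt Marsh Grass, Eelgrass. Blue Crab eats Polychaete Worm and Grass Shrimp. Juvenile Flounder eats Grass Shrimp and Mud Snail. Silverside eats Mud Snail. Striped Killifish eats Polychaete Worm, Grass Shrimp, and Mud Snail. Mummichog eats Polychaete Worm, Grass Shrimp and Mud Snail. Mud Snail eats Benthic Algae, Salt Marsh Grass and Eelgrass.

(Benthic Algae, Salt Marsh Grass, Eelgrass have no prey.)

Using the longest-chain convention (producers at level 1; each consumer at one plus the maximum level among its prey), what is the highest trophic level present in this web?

3

Producers (level 1): Benthic Algae, Salt Marsh Grass, Eelgrass.
Benthic Algae → Polychaete Worm → Blue Crab gives Blue Crab level 3.
No species has a prey at level 3, so no species reaches level 4.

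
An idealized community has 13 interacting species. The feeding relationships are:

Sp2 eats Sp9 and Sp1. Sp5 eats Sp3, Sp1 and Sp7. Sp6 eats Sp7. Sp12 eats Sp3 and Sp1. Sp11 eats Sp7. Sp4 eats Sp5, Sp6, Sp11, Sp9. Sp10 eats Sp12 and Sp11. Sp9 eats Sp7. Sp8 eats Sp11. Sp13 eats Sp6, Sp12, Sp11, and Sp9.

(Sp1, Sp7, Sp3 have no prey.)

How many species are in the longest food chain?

3 species

One longest chain: Sp7 → Sp11 → Sp13.
It has 3 species and 2 links.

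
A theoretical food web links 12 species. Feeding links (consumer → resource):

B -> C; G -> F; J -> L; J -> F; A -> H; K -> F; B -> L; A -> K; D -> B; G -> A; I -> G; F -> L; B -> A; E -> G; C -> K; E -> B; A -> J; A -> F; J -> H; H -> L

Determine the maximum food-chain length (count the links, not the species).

5 links

One longest chain: L → F → K → A → G → I.
It has 6 species and 5 links.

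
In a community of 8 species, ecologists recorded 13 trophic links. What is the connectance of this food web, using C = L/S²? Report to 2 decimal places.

C = 0.20

The web has S = 8 species and L = 13 feeding links.
C = L / S² = 13 / 64 = 0.2031 ≈ 0.20.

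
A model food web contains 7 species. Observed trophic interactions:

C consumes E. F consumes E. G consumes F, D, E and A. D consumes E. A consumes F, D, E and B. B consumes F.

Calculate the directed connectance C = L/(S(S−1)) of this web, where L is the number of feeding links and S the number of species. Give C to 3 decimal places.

The web has S = 7 species and L = 12 feeding links.
C = L / (S(S−1)) = 12 / 42 = 0.2857 ≈ 0.286.

C = 0.286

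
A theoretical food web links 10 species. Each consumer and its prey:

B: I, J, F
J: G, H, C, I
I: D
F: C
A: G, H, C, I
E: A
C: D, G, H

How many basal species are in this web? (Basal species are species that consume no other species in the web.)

3

Basal species (no prey listed): D, G, H.
Count: 3.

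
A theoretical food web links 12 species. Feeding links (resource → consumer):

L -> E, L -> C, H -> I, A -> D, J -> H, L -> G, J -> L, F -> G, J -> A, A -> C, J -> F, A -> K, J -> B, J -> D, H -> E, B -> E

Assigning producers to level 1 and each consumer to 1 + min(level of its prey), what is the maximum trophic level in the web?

Producers (level 1): J.
Following each consumer down to its lowest-level prey: J → L → E (levels 1 through 3).
All prey of E (L 2, H 2, B 2) are at level 2 or above, so E is at level 1 + 2 = 3.
Every consumer has at least one prey at level 2 or below, so none exceeds level 3.

3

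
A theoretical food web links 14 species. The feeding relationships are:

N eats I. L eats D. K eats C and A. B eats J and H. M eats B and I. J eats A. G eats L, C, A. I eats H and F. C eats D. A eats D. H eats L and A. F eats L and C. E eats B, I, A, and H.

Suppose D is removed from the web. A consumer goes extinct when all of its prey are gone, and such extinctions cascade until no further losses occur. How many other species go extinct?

Remove D.
Round 1: A (all prey gone), C (all prey gone), L (all prey gone) → extinct.
Round 2: J (all prey gone), H (all prey gone), G (all prey gone), F (all prey gone), K (all prey gone) → extinct.
Round 3: I (all prey gone), B (all prey gone) → extinct.
Round 4: M (all prey gone), E (all prey gone), N (all prey gone) → extinct.
No further losses. Total secondary extinctions: 13.

13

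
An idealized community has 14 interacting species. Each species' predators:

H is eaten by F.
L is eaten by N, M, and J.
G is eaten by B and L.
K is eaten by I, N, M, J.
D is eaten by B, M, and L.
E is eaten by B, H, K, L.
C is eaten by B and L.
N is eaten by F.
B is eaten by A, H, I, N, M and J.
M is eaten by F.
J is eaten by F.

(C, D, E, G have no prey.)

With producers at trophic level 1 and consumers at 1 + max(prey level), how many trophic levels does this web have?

Producers (level 1): C, D, E, G.
E → K → N → F gives F level 4.
No species has a prey at level 4, so no species reaches level 5.

4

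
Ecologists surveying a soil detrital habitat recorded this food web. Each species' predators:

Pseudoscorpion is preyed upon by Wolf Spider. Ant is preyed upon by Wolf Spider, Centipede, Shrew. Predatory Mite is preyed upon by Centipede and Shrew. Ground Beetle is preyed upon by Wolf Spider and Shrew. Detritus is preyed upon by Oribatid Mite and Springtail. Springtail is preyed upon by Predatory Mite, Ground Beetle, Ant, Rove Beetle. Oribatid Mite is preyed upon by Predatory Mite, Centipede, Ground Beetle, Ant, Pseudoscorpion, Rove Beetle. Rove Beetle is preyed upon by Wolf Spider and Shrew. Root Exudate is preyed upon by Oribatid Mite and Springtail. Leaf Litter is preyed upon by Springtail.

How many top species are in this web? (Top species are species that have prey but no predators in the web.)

3

Top species (has prey, but nothing eats it): Shrew, Centipede, Wolf Spider.
Count: 3.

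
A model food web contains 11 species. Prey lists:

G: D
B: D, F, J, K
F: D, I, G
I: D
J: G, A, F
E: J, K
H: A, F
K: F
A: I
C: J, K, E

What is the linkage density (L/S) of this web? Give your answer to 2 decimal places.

There are L = 21 links among S = 11 species.
L/S = 21/11 = 1.9091 ≈ 1.91.

L/S = 1.91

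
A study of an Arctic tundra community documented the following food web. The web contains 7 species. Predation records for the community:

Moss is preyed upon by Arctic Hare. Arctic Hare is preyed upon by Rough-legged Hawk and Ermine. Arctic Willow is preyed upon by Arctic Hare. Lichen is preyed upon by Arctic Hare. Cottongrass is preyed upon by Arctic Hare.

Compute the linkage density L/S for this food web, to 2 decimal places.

There are L = 6 links among S = 7 species.
L/S = 6/7 = 0.8571 ≈ 0.86.

L/S = 0.86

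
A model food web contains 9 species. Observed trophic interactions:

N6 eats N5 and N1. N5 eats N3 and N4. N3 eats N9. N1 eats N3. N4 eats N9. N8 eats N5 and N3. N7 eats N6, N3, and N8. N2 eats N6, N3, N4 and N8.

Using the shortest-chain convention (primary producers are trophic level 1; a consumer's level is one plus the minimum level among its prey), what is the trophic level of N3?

Trophic level 2

N9 is a producer → level 1.
N3 eats N9 → level 2.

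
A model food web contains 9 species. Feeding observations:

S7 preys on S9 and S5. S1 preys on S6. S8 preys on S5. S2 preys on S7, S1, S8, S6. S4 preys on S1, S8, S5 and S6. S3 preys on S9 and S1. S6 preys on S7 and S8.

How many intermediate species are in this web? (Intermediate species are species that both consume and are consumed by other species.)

4

Intermediate species (has both prey and predators): S8, S7, S6, S1.
Count: 4.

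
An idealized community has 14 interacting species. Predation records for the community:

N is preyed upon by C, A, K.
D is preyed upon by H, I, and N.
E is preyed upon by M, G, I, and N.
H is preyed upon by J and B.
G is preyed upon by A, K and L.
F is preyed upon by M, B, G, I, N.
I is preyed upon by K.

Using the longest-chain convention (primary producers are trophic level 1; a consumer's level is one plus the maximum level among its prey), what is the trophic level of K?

E is a producer → level 1.
G eats E (level 1); other prey at levels: F 1 → level 2.
K eats G (level 2); other prey at levels: I 2, N 2 → level 3.

Trophic level 3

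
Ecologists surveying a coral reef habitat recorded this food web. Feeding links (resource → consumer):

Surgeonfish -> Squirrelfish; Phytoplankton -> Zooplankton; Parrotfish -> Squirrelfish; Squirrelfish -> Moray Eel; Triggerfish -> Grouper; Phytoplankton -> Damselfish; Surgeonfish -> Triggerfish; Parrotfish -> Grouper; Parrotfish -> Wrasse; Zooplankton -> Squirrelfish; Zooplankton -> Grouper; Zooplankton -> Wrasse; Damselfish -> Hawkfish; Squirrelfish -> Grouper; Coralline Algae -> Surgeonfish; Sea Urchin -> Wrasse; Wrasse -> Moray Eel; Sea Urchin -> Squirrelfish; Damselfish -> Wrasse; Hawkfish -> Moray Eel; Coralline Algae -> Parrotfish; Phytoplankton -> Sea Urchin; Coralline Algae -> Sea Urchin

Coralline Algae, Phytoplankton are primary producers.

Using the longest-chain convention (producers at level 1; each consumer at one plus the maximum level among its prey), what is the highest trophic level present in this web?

Producers (level 1): Coralline Algae, Phytoplankton.
Phytoplankton → Damselfish → Hawkfish → Moray Eel gives Moray Eel level 4.
No species has a prey at level 4, so no species reaches level 5.

4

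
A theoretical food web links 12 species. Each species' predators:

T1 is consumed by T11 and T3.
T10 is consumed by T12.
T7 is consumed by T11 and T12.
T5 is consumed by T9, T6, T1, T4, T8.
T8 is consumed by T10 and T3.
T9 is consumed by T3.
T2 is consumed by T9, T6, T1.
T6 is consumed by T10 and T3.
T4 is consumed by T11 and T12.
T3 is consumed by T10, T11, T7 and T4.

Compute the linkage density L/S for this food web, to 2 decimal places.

L/S = 2.00

There are L = 24 links among S = 12 species.
L/S = 24/12 = 2.0000 ≈ 2.00.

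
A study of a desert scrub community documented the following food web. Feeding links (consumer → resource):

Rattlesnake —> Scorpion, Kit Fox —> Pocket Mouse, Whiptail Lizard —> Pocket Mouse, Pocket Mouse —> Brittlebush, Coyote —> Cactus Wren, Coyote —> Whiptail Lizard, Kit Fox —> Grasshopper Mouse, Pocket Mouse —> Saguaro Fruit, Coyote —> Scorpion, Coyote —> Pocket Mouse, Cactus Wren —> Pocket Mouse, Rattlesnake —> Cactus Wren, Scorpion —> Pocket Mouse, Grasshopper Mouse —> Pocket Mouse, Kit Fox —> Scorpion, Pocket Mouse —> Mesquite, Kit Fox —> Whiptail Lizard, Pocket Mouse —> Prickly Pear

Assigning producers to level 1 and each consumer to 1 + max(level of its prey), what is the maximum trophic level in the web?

4

Producers (level 1): Brittlebush, Saguaro Fruit, Prickly Pear, Mesquite.
Brittlebush → Pocket Mouse → Scorpion → Kit Fox gives Kit Fox level 4.
No species has a prey at level 4, so no species reaches level 5.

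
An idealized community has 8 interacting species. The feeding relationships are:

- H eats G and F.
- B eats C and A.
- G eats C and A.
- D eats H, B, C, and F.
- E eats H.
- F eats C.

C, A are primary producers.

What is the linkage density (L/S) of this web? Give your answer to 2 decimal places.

L/S = 1.50

There are L = 12 links among S = 8 species.
L/S = 12/8 = 1.5000 ≈ 1.50.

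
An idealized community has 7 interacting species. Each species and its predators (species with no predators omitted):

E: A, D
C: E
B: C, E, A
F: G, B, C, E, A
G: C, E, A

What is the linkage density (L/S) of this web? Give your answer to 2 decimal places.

There are L = 14 links among S = 7 species.
L/S = 14/7 = 2.0000 ≈ 2.00.

L/S = 2.00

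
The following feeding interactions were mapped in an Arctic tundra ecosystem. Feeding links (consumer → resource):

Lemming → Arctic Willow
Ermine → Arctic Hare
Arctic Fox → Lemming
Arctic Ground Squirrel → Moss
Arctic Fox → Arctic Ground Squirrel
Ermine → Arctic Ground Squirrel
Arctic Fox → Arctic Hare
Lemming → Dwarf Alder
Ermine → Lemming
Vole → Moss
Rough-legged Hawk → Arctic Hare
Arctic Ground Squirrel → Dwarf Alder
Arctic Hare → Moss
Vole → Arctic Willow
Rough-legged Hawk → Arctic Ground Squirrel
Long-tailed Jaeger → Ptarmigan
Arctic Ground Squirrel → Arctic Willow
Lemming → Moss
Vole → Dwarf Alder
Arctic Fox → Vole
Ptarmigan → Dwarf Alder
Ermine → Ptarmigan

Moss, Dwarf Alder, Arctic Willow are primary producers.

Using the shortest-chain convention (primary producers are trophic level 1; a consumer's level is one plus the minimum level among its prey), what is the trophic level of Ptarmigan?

Trophic level 2

Dwarf Alder is a producer → level 1.
Ptarmigan eats Dwarf Alder → level 2.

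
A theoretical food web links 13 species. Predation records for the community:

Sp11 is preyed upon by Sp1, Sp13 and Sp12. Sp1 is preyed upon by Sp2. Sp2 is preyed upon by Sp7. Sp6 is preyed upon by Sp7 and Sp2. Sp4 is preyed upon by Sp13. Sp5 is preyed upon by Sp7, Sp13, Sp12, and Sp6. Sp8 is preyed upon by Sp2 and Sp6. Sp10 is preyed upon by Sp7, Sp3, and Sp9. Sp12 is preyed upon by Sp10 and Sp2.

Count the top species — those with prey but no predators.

Top species (has prey, but nothing eats it): Sp13, Sp7, Sp3, Sp9.
Count: 4.

4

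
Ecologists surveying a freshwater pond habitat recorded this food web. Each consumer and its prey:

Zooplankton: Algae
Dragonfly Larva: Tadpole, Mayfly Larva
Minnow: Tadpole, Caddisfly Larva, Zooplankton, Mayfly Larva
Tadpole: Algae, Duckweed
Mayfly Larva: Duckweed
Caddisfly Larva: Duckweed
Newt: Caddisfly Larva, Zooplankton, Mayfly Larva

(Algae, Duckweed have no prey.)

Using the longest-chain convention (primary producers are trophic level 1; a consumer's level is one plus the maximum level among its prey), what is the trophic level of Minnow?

Algae is a producer → level 1.
Tadpole eats Algae (level 1); other prey at levels: Duckweed 1 → level 2.
Minnow eats Tadpole (level 2); other prey at levels: Caddisfly Larva 2, Zooplankton 2, Mayfly Larva 2 → level 3.

Trophic level 3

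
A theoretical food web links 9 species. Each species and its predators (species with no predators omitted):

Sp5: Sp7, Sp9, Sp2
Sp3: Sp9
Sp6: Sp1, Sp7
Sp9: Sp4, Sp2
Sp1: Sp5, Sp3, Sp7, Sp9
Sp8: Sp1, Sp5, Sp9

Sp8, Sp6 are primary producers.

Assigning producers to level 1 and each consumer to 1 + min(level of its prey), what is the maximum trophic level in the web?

Producers (level 1): Sp8, Sp6.
Following each consumer down to its lowest-level prey: Sp8 → Sp9 → Sp4 (levels 1 through 3).
All prey of Sp4 (Sp9 2) are at level 2 or above, so Sp4 is at level 1 + 2 = 3.
Every consumer has at least one prey at level 2 or below, so none exceeds level 3.

3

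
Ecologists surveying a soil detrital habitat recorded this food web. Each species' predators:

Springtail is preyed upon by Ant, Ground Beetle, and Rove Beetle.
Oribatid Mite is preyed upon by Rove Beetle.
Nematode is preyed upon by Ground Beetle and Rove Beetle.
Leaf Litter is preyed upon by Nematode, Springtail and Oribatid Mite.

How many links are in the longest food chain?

One longest chain: Leaf Litter → Springtail → Ant.
It has 3 species and 2 links.

2 links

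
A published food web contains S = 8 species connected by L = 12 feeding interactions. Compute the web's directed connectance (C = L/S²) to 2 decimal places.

C = 0.19

The web has S = 8 species and L = 12 feeding links.
C = L / S² = 12 / 64 = 0.1875 ≈ 0.19.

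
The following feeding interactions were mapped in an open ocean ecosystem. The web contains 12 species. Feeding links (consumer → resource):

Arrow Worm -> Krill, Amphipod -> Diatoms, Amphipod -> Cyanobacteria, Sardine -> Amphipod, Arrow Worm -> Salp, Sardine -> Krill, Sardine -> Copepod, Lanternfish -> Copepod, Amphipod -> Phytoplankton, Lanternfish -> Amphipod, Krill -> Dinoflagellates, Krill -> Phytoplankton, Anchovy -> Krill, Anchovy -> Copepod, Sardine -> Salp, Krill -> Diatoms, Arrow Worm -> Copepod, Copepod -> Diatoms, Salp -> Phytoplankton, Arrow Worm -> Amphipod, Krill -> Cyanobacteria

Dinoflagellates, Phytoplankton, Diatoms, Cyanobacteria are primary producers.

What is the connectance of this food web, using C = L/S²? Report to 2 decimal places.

C = 0.15

The web has S = 12 species and L = 21 feeding links.
C = L / S² = 21 / 144 = 0.1458 ≈ 0.15.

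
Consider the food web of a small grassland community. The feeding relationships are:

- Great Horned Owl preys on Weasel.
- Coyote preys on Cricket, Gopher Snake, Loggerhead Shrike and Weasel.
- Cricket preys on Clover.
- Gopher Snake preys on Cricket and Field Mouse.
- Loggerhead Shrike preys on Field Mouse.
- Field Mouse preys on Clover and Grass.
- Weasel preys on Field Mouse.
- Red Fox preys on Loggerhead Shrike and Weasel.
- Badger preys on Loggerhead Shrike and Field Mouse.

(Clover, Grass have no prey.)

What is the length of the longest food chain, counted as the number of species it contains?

One longest chain: Clover → Field Mouse → Weasel → Red Fox.
It has 4 species and 3 links.

4 species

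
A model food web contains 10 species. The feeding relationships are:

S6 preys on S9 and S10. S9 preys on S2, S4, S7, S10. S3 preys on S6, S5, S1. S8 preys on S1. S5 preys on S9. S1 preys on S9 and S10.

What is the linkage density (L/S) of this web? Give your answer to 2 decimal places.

L/S = 1.30

There are L = 13 links among S = 10 species.
L/S = 13/10 = 1.3000 ≈ 1.30.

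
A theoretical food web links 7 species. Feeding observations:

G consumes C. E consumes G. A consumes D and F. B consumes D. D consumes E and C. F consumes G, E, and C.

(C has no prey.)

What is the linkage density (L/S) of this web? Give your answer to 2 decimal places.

L/S = 1.43

There are L = 10 links among S = 7 species.
L/S = 10/7 = 1.4286 ≈ 1.43.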